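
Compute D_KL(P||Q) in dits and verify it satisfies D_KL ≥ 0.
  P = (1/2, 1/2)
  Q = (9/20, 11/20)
0.0022 dits

KL divergence satisfies the Gibbs inequality: D_KL(P||Q) ≥ 0 for all distributions P, Q.

D_KL(P||Q) = Σ p(x) log(p(x)/q(x))
Term by term:
  x=0: 1/2 × log_10[(1/2)/(9/20)] = 0.0229
  x=1: 1/2 × log_10[(1/2)/(11/20)] = -0.0207
D_KL(P||Q) = 0.0022 dits

D_KL(P||Q) = 0.0022 ≥ 0 ✓

This non-negativity is a fundamental property: relative entropy cannot be negative because it measures how different Q is from P.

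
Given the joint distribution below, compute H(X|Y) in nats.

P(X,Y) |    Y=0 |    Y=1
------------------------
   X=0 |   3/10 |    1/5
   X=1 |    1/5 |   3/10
0.6730 nats

Using the chain rule: H(X|Y) = H(X,Y) - H(Y)

First, compute H(X,Y) = 1.3662 nats

Marginal P(Y) = (1/2, 1/2)
H(Y) = 0.6931 nats

H(X|Y) = H(X,Y) - H(Y) = 1.3662 - 0.6931 = 0.6730 nats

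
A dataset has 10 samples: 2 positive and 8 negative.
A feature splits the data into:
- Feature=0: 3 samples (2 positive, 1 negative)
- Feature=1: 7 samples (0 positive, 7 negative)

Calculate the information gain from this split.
0.4464 bits

Information Gain = H(Y) - H(Y|Feature)

Before split:
P(positive) = 2/10 = 0.2000
H(Y) = 0.7219 bits

After split:
Feature=0: H = 0.9183 bits (weight = 3/10)
Feature=1: H = 0.0000 bits (weight = 7/10)
H(Y|Feature) = (3/10)×0.9183 + (7/10)×0.0000 = 0.2755 bits

Information Gain = 0.7219 - 0.2755 = 0.4464 bits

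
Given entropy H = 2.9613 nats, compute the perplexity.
19.3231

Perplexity is e^H (or exp(H) for natural log).

H = 2.9613 nats
Perplexity = e^2.9613 = 19.3231

Interpretation: The model's uncertainty is equivalent to choosing uniformly among 19.3 options.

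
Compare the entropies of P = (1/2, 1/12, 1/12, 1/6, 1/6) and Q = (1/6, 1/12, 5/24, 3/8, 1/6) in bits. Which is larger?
Q

Computing entropies in bits:
H(P) = 1.9591
H(Q) = 2.1625

Distribution Q has higher entropy.

Intuition: The distribution closer to uniform (more spread out) has higher entropy.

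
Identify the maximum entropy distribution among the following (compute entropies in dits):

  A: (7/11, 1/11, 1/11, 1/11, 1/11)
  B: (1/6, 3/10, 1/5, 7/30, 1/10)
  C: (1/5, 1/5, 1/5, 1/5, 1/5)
C

For a discrete distribution over n outcomes, entropy is maximized by the uniform distribution.

Computing entropies:
H(A) = 0.5036 dits
H(B) = 0.6738 dits
H(C) = 0.6990 dits

The uniform distribution (where all probabilities equal 1/5) achieves the maximum entropy of log_10(5) = 0.6990 dits.

Distribution C has the highest entropy.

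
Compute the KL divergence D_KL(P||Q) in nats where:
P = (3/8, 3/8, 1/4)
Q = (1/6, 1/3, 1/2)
0.1750 nats

KL divergence: D_KL(P||Q) = Σ p(x) log(p(x)/q(x))

Computing term by term:
  x=0: 3/8 × log_e[(3/8)/(1/6)] = 3/8 × 0.8109 = 0.3041
  x=1: 3/8 × log_e[(3/8)/(1/3)] = 3/8 × 0.1178 = 0.0442
  x=2: 1/4 × log_e[(1/4)/(1/2)] = 1/4 × -0.6931 = -0.1733

D_KL(P||Q) = 0.1750 nats

Note: KL divergence is always non-negative and equals 0 iff P = Q.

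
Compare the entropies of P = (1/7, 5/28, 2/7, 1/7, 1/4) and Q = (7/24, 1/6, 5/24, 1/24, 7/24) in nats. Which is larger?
P

Computing entropies in nats:
H(P) = 1.5681
H(Q) = 1.4766

Distribution P has higher entropy.

Intuition: The distribution closer to uniform (more spread out) has higher entropy.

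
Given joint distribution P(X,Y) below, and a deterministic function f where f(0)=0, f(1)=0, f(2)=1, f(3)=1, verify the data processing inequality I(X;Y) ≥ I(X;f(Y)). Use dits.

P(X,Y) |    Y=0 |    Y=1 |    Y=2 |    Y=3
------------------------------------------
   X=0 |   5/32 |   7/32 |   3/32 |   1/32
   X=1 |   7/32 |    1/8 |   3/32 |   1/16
I(X;Y) = 0.0102, I(X;f(Y)) = 0.0011, inequality holds: 0.0102 ≥ 0.0011

Data Processing Inequality: For any Markov chain X → Y → Z, we have I(X;Y) ≥ I(X;Z).

Here Z = f(Y) is a deterministic function of Y, forming X → Y → Z.

Original I(X;Y) = 0.0102 dits

After applying f:
P(X,Z) where Z=f(Y):
- P(X,Z=0) = P(X,Y=0) + P(X,Y=1)
- P(X,Z=1) = P(X,Y=2) + P(X,Y=3)

I(X;Z) = I(X;f(Y)) = 0.0011 dits

Verification: 0.0102 ≥ 0.0011 ✓

Information cannot be created by processing; the function f can only lose information about X.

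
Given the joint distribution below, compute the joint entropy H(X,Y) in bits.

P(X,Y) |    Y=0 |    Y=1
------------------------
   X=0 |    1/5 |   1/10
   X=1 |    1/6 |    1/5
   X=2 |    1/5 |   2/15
2.5438 bits

Joint entropy is H(X,Y) = -Σ_{x,y} p(x,y) log p(x,y).

Summing over all non-zero entries:
H(X,Y) = -[1/5·log_2(1/5) + 1/10·log_2(1/10) + 1/6·log_2(1/6) + 1/5·log_2(1/5) + 1/5·log_2(1/5) + 2/15·log_2(2/15)]
H(X,Y) = 2.5438 bits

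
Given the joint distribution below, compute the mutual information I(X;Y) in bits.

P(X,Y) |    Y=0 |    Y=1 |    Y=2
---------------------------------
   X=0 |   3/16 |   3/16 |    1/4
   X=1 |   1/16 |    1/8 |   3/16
0.0172 bits

Mutual information: I(X;Y) = H(X) + H(Y) - H(X,Y)

Marginals:
P(X) = (5/8, 3/8), H(X) = 0.9544 bits
P(Y) = (1/4, 5/16, 7/16), H(Y) = 1.5462 bits

Joint entropy: H(X,Y) = 2.4835 bits

I(X;Y) = 0.9544 + 1.5462 - 2.4835 = 0.0172 bits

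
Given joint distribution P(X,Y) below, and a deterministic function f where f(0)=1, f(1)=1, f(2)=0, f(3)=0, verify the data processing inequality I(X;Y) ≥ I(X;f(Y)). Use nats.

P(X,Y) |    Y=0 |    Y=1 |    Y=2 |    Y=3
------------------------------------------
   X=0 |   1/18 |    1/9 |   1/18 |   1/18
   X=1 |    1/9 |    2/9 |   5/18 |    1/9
I(X;Y) = 0.0163, I(X;f(Y)) = 0.0077, inequality holds: 0.0163 ≥ 0.0077

Data Processing Inequality: For any Markov chain X → Y → Z, we have I(X;Y) ≥ I(X;Z).

Here Z = f(Y) is a deterministic function of Y, forming X → Y → Z.

Original I(X;Y) = 0.0163 nats

After applying f:
P(X,Z) where Z=f(Y):
- P(X,Z=0) = P(X,Y=2) + P(X,Y=3)
- P(X,Z=1) = P(X,Y=0) + P(X,Y=1)

I(X;Z) = I(X;f(Y)) = 0.0077 nats

Verification: 0.0163 ≥ 0.0077 ✓

Information cannot be created by processing; the function f can only lose information about X.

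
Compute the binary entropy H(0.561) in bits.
0.9892 bits

The binary entropy function is:
H(p) = -p log(p) - (1-p) log(1-p)

H(0.561) = -0.561 × log_2(0.561) - 0.439 × log_2(0.439)
H(0.561) = 0.9892 bits

Note: Binary entropy is maximized at p=0.5 (H=1 bit) and minimized at p=0 or p=1 (H=0).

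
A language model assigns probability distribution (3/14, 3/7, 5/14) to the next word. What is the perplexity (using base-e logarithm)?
2.8891

Perplexity is e^H (or exp(H) for natural log).

First, H = -Σ p log p = 1.0609 nats
Perplexity = e^1.0609 = 2.8891

Interpretation: The model's uncertainty is equivalent to choosing uniformly among 2.9 options.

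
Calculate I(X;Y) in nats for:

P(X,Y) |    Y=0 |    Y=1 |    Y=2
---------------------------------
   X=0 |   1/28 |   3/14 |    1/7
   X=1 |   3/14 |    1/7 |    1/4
0.0696 nats

Mutual information: I(X;Y) = H(X) + H(Y) - H(X,Y)

Marginals:
P(X) = (11/28, 17/28), H(X) = 0.6700 nats
P(Y) = (1/4, 5/14, 11/28), H(Y) = 1.0813 nats

Joint entropy: H(X,Y) = 1.6817 nats

I(X;Y) = 0.6700 + 1.0813 - 1.6817 = 0.0696 nats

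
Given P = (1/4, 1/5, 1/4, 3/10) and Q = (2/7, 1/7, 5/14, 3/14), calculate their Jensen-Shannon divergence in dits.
0.0049 dits

Jensen-Shannon divergence is:
JSD(P||Q) = 0.5 × D_KL(P||M) + 0.5 × D_KL(Q||M)
where M = 0.5 × (P + Q) is the mixture distribution.

M = 0.5 × (1/4, 1/5, 1/4, 3/10) + 0.5 × (2/7, 1/7, 5/14, 3/14) = (0.267857, 6/35, 0.303571, 9/35)

D_KL(P||M) = 0.0049 dits
D_KL(Q||M) = 0.0049 dits

JSD(P||Q) = 0.5 × 0.0049 + 0.5 × 0.0049 = 0.0049 dits

Unlike KL divergence, JSD is symmetric and bounded: 0 ≤ JSD ≤ log(2).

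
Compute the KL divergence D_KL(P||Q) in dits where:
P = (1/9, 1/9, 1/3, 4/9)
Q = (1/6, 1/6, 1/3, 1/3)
0.0164 dits

KL divergence: D_KL(P||Q) = Σ p(x) log(p(x)/q(x))

Computing term by term:
  x=0: 1/9 × log_10[(1/9)/(1/6)] = 1/9 × -0.1761 = -0.0196
  x=1: 1/9 × log_10[(1/9)/(1/6)] = 1/9 × -0.1761 = -0.0196
  x=2: 1/3 × log_10[(1/3)/(1/3)] = 1/3 × 0.0000 = 0.0000
  x=3: 4/9 × log_10[(4/9)/(1/3)] = 4/9 × 0.1249 = 0.0555

D_KL(P||Q) = 0.0164 dits

Note: KL divergence is always non-negative and equals 0 iff P = Q.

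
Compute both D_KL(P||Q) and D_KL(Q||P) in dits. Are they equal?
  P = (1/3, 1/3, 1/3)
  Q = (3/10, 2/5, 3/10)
D_KL(P||Q) = 0.0041, D_KL(Q||P) = 0.0042

KL divergence is not symmetric: D_KL(P||Q) ≠ D_KL(Q||P) in general.

D_KL(P||Q) = 0.0041 dits
D_KL(Q||P) = 0.0042 dits

No, they are not equal!

This asymmetry is why KL divergence is not a true distance metric.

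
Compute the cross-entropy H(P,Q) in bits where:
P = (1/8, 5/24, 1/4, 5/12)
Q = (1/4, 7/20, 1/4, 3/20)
2.2059 bits

Cross-entropy: H(P,Q) = -Σ p(x) log q(x)

Alternatively: H(P,Q) = H(P) + D_KL(P||Q)
H(P) = 1.8727 bits
D_KL(P||Q) = 0.3332 bits

H(P,Q) = 1.8727 + 0.3332 = 2.2059 bits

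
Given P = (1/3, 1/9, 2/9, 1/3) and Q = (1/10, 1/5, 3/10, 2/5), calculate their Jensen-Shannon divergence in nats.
0.0440 nats

Jensen-Shannon divergence is:
JSD(P||Q) = 0.5 × D_KL(P||M) + 0.5 × D_KL(Q||M)
where M = 0.5 × (P + Q) is the mixture distribution.

M = 0.5 × (1/3, 1/9, 2/9, 1/3) + 0.5 × (1/10, 1/5, 3/10, 2/5) = (0.216667, 0.155556, 0.261111, 11/30)

D_KL(P||M) = 0.0386 nats
D_KL(Q||M) = 0.0494 nats

JSD(P||Q) = 0.5 × 0.0386 + 0.5 × 0.0494 = 0.0440 nats

Unlike KL divergence, JSD is symmetric and bounded: 0 ≤ JSD ≤ log(2).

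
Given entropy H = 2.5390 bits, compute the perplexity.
5.8119

Perplexity is 2^H (or exp(H) for natural log).

H = 2.5390 bits
Perplexity = 2^2.5390 = 5.8119

Interpretation: The model's uncertainty is equivalent to choosing uniformly among 5.8 options.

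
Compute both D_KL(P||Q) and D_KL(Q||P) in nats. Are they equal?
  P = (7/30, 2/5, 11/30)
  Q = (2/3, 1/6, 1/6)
D_KL(P||Q) = 0.3943, D_KL(Q||P) = 0.4226

KL divergence is not symmetric: D_KL(P||Q) ≠ D_KL(Q||P) in general.

D_KL(P||Q) = 0.3943 nats
D_KL(Q||P) = 0.4226 nats

No, they are not equal!

This asymmetry is why KL divergence is not a true distance metric.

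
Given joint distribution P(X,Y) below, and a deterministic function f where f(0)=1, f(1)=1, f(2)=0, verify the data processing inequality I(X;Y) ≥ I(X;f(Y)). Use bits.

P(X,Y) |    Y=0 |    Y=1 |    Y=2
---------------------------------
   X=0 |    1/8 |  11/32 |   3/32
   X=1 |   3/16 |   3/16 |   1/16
I(X;Y) = 0.0360, I(X;f(Y)) = 0.0008, inequality holds: 0.0360 ≥ 0.0008

Data Processing Inequality: For any Markov chain X → Y → Z, we have I(X;Y) ≥ I(X;Z).

Here Z = f(Y) is a deterministic function of Y, forming X → Y → Z.

Original I(X;Y) = 0.0360 bits

After applying f:
P(X,Z) where Z=f(Y):
- P(X,Z=0) = P(X,Y=2)
- P(X,Z=1) = P(X,Y=0) + P(X,Y=1)

I(X;Z) = I(X;f(Y)) = 0.0008 bits

Verification: 0.0360 ≥ 0.0008 ✓

Information cannot be created by processing; the function f can only lose information about X.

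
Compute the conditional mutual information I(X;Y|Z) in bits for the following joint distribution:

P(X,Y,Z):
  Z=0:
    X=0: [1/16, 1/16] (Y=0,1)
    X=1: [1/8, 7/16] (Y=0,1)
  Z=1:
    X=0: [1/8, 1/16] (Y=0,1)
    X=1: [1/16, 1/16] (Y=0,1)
0.0326 bits

Conditional mutual information: I(X;Y|Z) = H(X|Z) + H(Y|Z) - H(X,Y|Z)

H(Z) = 0.8960
H(X,Z) = 1.6697 → H(X|Z) = 0.7737
H(Y,Z) = 1.7806 → H(Y|Z) = 0.8846
H(X,Y,Z) = 2.5218 → H(X,Y|Z) = 1.6257

I(X;Y|Z) = 0.7737 + 0.8846 - 1.6257 = 0.0326 bits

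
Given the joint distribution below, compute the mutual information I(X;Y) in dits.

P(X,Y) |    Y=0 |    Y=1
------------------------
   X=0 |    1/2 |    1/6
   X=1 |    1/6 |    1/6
0.0133 dits

Mutual information: I(X;Y) = H(X) + H(Y) - H(X,Y)

Marginals:
P(X) = (2/3, 1/3), H(X) = 0.2764 dits
P(Y) = (2/3, 1/3), H(Y) = 0.2764 dits

Joint entropy: H(X,Y) = 0.5396 dits

I(X;Y) = 0.2764 + 0.2764 - 0.5396 = 0.0133 dits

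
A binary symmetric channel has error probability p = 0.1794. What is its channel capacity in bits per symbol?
0.3212 bits

For a binary symmetric channel (BSC) with error probability p:
Capacity C = 1 - H(p) bits per symbol

where H(p) = -p log₂(p) - (1-p) log₂(1-p) is the binary entropy function.

H(0.1794) = 0.6788 bits
C = 1 - 0.6788 = 0.3212 bits per symbol

This means we can reliably transmit up to 0.3212 bits of information per channel use.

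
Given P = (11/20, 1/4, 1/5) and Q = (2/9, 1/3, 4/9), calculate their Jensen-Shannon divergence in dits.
0.0272 dits

Jensen-Shannon divergence is:
JSD(P||Q) = 0.5 × D_KL(P||M) + 0.5 × D_KL(Q||M)
where M = 0.5 × (P + Q) is the mixture distribution.

M = 0.5 × (11/20, 1/4, 1/5) + 0.5 × (2/9, 1/3, 4/9) = (0.386111, 7/24, 0.322222)

D_KL(P||M) = 0.0263 dits
D_KL(Q||M) = 0.0281 dits

JSD(P||Q) = 0.5 × 0.0263 + 0.5 × 0.0281 = 0.0272 dits

Unlike KL divergence, JSD is symmetric and bounded: 0 ≤ JSD ≤ log(2).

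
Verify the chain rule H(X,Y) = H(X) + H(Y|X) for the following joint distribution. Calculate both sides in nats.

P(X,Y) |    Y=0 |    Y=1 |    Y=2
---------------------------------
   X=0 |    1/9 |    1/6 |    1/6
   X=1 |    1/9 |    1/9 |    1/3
H(X,Y) = 1.6959, H(X) = 0.6870, H(Y|X) = 1.0089 (all in nats)

Chain rule: H(X,Y) = H(X) + H(Y|X)

Left side — joint entropy directly:
H(X,Y) = -Σ p(x,y) log p(x,y) = 1.6959 nats

Right side — compute H(Y|X) from the conditional distributions:
P(X) = (4/9, 5/9), so H(X) = 0.6870 nats
H(Y|X) = Σ_x P(X=x) · H(Y|X=x):
  P(Y|X=0) = (1/4, 3/8, 3/8), H(Y|X=0) = 1.0822, weight P(X=0) = 4/9
  P(Y|X=1) = (1/5, 1/5, 3/5), H(Y|X=1) = 0.9503, weight P(X=1) = 5/9
H(Y|X) = 1.0089 nats

H(X) + H(Y|X) = 0.6870 + 1.0089 = 1.6959 nats

Both sides equal 1.6959 nats. ✓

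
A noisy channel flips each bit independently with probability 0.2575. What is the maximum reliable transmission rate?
0.1770 bits

For a binary symmetric channel (BSC) with error probability p:
Capacity C = 1 - H(p) bits per symbol

where H(p) = -p log₂(p) - (1-p) log₂(1-p) is the binary entropy function.

H(0.2575) = 0.8230 bits
C = 1 - 0.8230 = 0.1770 bits per symbol

This means we can reliably transmit up to 0.1770 bits of information per channel use.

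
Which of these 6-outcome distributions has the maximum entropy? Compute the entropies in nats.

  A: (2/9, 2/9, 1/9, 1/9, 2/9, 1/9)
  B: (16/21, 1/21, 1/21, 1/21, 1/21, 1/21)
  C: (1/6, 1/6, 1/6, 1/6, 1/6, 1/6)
C

For a discrete distribution over n outcomes, entropy is maximized by the uniform distribution.

Computing entropies:
H(A) = 1.7351 nats
H(B) = 0.9321 nats
H(C) = 1.7918 nats

The uniform distribution (where all probabilities equal 1/6) achieves the maximum entropy of log_e(6) = 1.7918 nats.

Distribution C has the highest entropy.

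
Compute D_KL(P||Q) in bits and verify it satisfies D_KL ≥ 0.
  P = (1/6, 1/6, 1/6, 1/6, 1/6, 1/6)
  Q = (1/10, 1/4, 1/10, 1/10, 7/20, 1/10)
0.2154 bits

KL divergence satisfies the Gibbs inequality: D_KL(P||Q) ≥ 0 for all distributions P, Q.

D_KL(P||Q) = Σ p(x) log(p(x)/q(x))
Term by term:
  x=0: 1/6 × log_2[(1/6)/(1/10)] = 0.1228
  x=1: 1/6 × log_2[(1/6)/(1/4)] = -0.0975
  x=2: 1/6 × log_2[(1/6)/(1/10)] = 0.1228
  x=3: 1/6 × log_2[(1/6)/(1/10)] = 0.1228
  x=4: 1/6 × log_2[(1/6)/(7/20)] = -0.1784
  x=5: 1/6 × log_2[(1/6)/(1/10)] = 0.1228
D_KL(P||Q) = 0.2154 bits

D_KL(P||Q) = 0.2154 ≥ 0 ✓

This non-negativity is a fundamental property: relative entropy cannot be negative because it measures how different Q is from P.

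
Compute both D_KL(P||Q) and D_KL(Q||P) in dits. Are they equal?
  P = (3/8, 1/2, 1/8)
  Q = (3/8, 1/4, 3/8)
D_KL(P||Q) = 0.0909, D_KL(Q||P) = 0.1037

KL divergence is not symmetric: D_KL(P||Q) ≠ D_KL(Q||P) in general.

D_KL(P||Q) = 0.0909 dits
D_KL(Q||P) = 0.1037 dits

No, they are not equal!

This asymmetry is why KL divergence is not a true distance metric.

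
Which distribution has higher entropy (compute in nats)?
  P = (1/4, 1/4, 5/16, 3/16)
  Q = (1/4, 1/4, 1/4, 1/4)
Q

Computing entropies in nats:
H(P) = 1.3705
H(Q) = 1.3863

Distribution Q has higher entropy.

Intuition: The distribution closer to uniform (more spread out) has higher entropy.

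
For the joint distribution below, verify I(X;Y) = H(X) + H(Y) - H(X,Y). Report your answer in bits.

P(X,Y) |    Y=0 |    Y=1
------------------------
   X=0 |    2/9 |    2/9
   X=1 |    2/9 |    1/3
I(X;Y) = 0.0072 bits

Mutual information has multiple equivalent forms:
- I(X;Y) = H(X) - H(X|Y)
- I(X;Y) = H(Y) - H(Y|X)
- I(X;Y) = H(X) + H(Y) - H(X,Y)

Computing all quantities:
H(X) = 0.9911, H(Y) = 0.9911, H(X,Y) = 1.9749
H(X|Y) = 0.9839, H(Y|X) = 0.9839

Verification:
H(X) - H(X|Y) = 0.9911 - 0.9839 = 0.0072
H(Y) - H(Y|X) = 0.9911 - 0.9839 = 0.0072
H(X) + H(Y) - H(X,Y) = 0.9911 + 0.9911 - 1.9749 = 0.0072

All forms give I(X;Y) = 0.0072 bits. ✓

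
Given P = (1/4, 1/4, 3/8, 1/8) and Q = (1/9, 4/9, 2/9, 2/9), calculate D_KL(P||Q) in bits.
0.2643 bits

KL divergence: D_KL(P||Q) = Σ p(x) log(p(x)/q(x))

Computing term by term:
  x=0: 1/4 × log_2[(1/4)/(1/9)] = 1/4 × 1.1699 = 0.2925
  x=1: 1/4 × log_2[(1/4)/(4/9)] = 1/4 × -0.8301 = -0.2075
  x=2: 3/8 × log_2[(3/8)/(2/9)] = 3/8 × 0.7549 = 0.2831
  x=3: 1/8 × log_2[(1/8)/(2/9)] = 1/8 × -0.8301 = -0.1038

D_KL(P||Q) = 0.2643 bits

Note: KL divergence is always non-negative and equals 0 iff P = Q.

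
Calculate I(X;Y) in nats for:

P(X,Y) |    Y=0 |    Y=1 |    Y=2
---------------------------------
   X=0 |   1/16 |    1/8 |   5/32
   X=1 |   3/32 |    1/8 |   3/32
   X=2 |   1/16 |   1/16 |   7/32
0.0427 nats

Mutual information: I(X;Y) = H(X) + H(Y) - H(X,Y)

Marginals:
P(X) = (11/32, 5/16, 11/32), H(X) = 1.0976 nats
P(Y) = (7/32, 5/16, 15/32), H(Y) = 1.0511 nats

Joint entropy: H(X,Y) = 2.1061 nats

I(X;Y) = 1.0976 + 1.0511 - 2.1061 = 0.0427 nats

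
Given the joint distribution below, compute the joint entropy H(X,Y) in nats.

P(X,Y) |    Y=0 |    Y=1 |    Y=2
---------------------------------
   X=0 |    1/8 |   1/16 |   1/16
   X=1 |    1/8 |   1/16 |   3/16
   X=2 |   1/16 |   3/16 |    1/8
2.1007 nats

Joint entropy is H(X,Y) = -Σ_{x,y} p(x,y) log p(x,y).

Summing over all non-zero entries:
H(X,Y) = -[1/8·log_e(1/8) + 1/16·log_e(1/16) + 1/16·log_e(1/16) + 1/8·log_e(1/8) + 1/16·log_e(1/16) + 3/16·log_e(3/16) + 1/16·log_e(1/16) + 3/16·log_e(3/16) + 1/8·log_e(1/8)]
H(X,Y) = 2.1007 nats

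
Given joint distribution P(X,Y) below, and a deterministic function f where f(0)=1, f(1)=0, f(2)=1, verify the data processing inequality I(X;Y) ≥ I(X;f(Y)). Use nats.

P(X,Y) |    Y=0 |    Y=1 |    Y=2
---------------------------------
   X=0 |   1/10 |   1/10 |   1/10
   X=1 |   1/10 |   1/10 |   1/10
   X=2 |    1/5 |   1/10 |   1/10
I(X;Y) = 0.0138, I(X;f(Y)) = 0.0040, inequality holds: 0.0138 ≥ 0.0040

Data Processing Inequality: For any Markov chain X → Y → Z, we have I(X;Y) ≥ I(X;Z).

Here Z = f(Y) is a deterministic function of Y, forming X → Y → Z.

Original I(X;Y) = 0.0138 nats

After applying f:
P(X,Z) where Z=f(Y):
- P(X,Z=0) = P(X,Y=1)
- P(X,Z=1) = P(X,Y=0) + P(X,Y=2)

I(X;Z) = I(X;f(Y)) = 0.0040 nats

Verification: 0.0138 ≥ 0.0040 ✓

Information cannot be created by processing; the function f can only lose information about X.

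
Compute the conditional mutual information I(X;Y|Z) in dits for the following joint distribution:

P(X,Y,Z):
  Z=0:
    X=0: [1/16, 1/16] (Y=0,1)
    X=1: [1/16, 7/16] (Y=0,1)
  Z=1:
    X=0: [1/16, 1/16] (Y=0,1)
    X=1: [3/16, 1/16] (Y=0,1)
0.0214 dits

Conditional mutual information: I(X;Y|Z) = H(X|Z) + H(Y|Z) - H(X,Y|Z)

H(Z) = 0.2873
H(X,Z) = 0.5268 → H(X|Z) = 0.2395
H(Y,Z) = 0.5268 → H(Y|Z) = 0.2395
H(X,Y,Z) = 0.7449 → H(X,Y|Z) = 0.4576

I(X;Y|Z) = 0.2395 + 0.2395 - 0.4576 = 0.0214 dits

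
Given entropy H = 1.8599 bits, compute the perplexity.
3.6298

Perplexity is 2^H (or exp(H) for natural log).

H = 1.8599 bits
Perplexity = 2^1.8599 = 3.6298

Interpretation: The model's uncertainty is equivalent to choosing uniformly among 3.6 options.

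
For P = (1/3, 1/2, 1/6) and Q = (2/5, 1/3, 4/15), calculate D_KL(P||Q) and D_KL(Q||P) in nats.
D_KL(P||Q) = 0.0636, D_KL(Q||P) = 0.0631

KL divergence is not symmetric: D_KL(P||Q) ≠ D_KL(Q||P) in general.

D_KL(P||Q) = 0.0636 nats
D_KL(Q||P) = 0.0631 nats

No, they are not equal!

This asymmetry is why KL divergence is not a true distance metric.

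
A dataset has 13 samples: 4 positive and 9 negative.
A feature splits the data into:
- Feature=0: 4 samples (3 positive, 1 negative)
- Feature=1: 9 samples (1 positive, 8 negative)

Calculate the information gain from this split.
0.2925 bits

Information Gain = H(Y) - H(Y|Feature)

Before split:
P(positive) = 4/13 = 0.3077
H(Y) = 0.8905 bits

After split:
Feature=0: H = 0.8113 bits (weight = 4/13)
Feature=1: H = 0.5033 bits (weight = 9/13)
H(Y|Feature) = (4/13)×0.8113 + (9/13)×0.5033 = 0.5980 bits

Information Gain = 0.8905 - 0.5980 = 0.2925 bits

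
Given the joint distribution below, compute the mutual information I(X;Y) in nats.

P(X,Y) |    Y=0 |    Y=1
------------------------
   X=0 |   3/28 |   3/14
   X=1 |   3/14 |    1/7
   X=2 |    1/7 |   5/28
0.0248 nats

Mutual information: I(X;Y) = H(X) + H(Y) - H(X,Y)

Marginals:
P(X) = (9/28, 5/14, 9/28), H(X) = 1.0974 nats
P(Y) = (13/28, 15/28), H(Y) = 0.6906 nats

Joint entropy: H(X,Y) = 1.7631 nats

I(X;Y) = 1.0974 + 0.6906 - 1.7631 = 0.0248 nats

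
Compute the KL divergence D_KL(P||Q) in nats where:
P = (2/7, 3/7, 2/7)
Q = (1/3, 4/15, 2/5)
0.0632 nats

KL divergence: D_KL(P||Q) = Σ p(x) log(p(x)/q(x))

Computing term by term:
  x=0: 2/7 × log_e[(2/7)/(1/3)] = 2/7 × -0.1542 = -0.0440
  x=1: 3/7 × log_e[(3/7)/(4/15)] = 3/7 × 0.4745 = 0.2033
  x=2: 2/7 × log_e[(2/7)/(2/5)] = 2/7 × -0.3365 = -0.0961

D_KL(P||Q) = 0.0632 nats

Note: KL divergence is always non-negative and equals 0 iff P = Q.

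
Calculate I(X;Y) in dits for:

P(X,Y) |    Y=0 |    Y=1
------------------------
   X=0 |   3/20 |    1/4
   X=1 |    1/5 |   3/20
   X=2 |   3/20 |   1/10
0.0092 dits

Mutual information: I(X;Y) = H(X) + H(Y) - H(X,Y)

Marginals:
P(X) = (2/5, 7/20, 1/4), H(X) = 0.4693 dits
P(Y) = (1/2, 1/2), H(Y) = 0.3010 dits

Joint entropy: H(X,Y) = 0.7611 dits

I(X;Y) = 0.4693 + 0.3010 - 0.7611 = 0.0092 dits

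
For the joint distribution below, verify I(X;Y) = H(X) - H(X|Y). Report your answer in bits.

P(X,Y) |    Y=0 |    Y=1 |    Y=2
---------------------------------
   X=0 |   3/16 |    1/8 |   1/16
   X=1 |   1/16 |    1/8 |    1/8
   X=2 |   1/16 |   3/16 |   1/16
I(X;Y) = 0.0950 bits

Mutual information has multiple equivalent forms:
- I(X;Y) = H(X) - H(X|Y)
- I(X;Y) = H(Y) - H(Y|X)
- I(X;Y) = H(X) + H(Y) - H(X,Y)

Computing all quantities:
H(X) = 1.5794, H(Y) = 1.5462, H(X,Y) = 3.0306
H(X|Y) = 1.4845, H(Y|X) = 1.4512

Verification:
H(X) - H(X|Y) = 1.5794 - 1.4845 = 0.0950
H(Y) - H(Y|X) = 1.5462 - 1.4512 = 0.0950
H(X) + H(Y) - H(X,Y) = 1.5794 + 1.5462 - 3.0306 = 0.0950

All forms give I(X;Y) = 0.0950 bits. ✓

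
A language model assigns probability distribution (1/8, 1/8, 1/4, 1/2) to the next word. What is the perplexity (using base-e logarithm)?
3.3636

Perplexity is e^H (or exp(H) for natural log).

First, H = -Σ p log p = 1.2130 nats
Perplexity = e^1.2130 = 3.3636

Interpretation: The model's uncertainty is equivalent to choosing uniformly among 3.4 options.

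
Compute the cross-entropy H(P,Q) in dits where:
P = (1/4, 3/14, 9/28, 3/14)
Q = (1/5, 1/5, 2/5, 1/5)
0.6022 dits

Cross-entropy: H(P,Q) = -Σ p(x) log q(x)

Alternatively: H(P,Q) = H(P) + D_KL(P||Q)
H(P) = 0.5957 dits
D_KL(P||Q) = 0.0065 dits

H(P,Q) = 0.5957 + 0.0065 = 0.6022 dits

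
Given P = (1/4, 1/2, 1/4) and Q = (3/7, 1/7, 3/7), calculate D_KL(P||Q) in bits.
0.5149 bits

KL divergence: D_KL(P||Q) = Σ p(x) log(p(x)/q(x))

Computing term by term:
  x=0: 1/4 × log_2[(1/4)/(3/7)] = 1/4 × -0.7776 = -0.1944
  x=1: 1/2 × log_2[(1/2)/(1/7)] = 1/2 × 1.8074 = 0.9037
  x=2: 1/4 × log_2[(1/4)/(3/7)] = 1/4 × -0.7776 = -0.1944

D_KL(P||Q) = 0.5149 bits

Note: KL divergence is always non-negative and equals 0 iff P = Q.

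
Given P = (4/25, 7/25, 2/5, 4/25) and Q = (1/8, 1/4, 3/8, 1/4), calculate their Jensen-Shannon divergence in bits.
0.0096 bits

Jensen-Shannon divergence is:
JSD(P||Q) = 0.5 × D_KL(P||M) + 0.5 × D_KL(Q||M)
where M = 0.5 × (P + Q) is the mixture distribution.

M = 0.5 × (4/25, 7/25, 2/5, 4/25) + 0.5 × (1/8, 1/4, 3/8, 1/4) = (0.1425, 0.265, 0.3875, 0.205)

D_KL(P||M) = 0.0101 bits
D_KL(Q||M) = 0.0092 bits

JSD(P||Q) = 0.5 × 0.0101 + 0.5 × 0.0092 = 0.0096 bits

Unlike KL divergence, JSD is symmetric and bounded: 0 ≤ JSD ≤ log(2).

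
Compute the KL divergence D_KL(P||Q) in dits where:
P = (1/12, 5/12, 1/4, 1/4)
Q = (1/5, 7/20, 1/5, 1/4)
0.0241 dits

KL divergence: D_KL(P||Q) = Σ p(x) log(p(x)/q(x))

Computing term by term:
  x=0: 1/12 × log_10[(1/12)/(1/5)] = 1/12 × -0.3802 = -0.0317
  x=1: 5/12 × log_10[(5/12)/(7/20)] = 5/12 × 0.0757 = 0.0316
  x=2: 1/4 × log_10[(1/4)/(1/5)] = 1/4 × 0.0969 = 0.0242
  x=3: 1/4 × log_10[(1/4)/(1/4)] = 1/4 × 0.0000 = 0.0000

D_KL(P||Q) = 0.0241 dits

Note: KL divergence is always non-negative and equals 0 iff P = Q.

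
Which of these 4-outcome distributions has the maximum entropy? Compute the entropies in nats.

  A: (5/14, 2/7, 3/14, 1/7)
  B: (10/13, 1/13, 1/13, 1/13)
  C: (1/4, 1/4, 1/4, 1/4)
C

For a discrete distribution over n outcomes, entropy is maximized by the uniform distribution.

Computing entropies:
H(A) = 1.3337 nats
H(B) = 0.7937 nats
H(C) = 1.3863 nats

The uniform distribution (where all probabilities equal 1/4) achieves the maximum entropy of log_e(4) = 1.3863 nats.

Distribution C has the highest entropy.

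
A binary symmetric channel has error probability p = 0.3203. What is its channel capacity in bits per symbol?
0.0953 bits

For a binary symmetric channel (BSC) with error probability p:
Capacity C = 1 - H(p) bits per symbol

where H(p) = -p log₂(p) - (1-p) log₂(1-p) is the binary entropy function.

H(0.3203) = 0.9047 bits
C = 1 - 0.9047 = 0.0953 bits per symbol

This means we can reliably transmit up to 0.0953 bits of information per channel use.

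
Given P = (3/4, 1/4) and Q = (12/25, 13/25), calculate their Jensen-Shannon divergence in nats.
0.0391 nats

Jensen-Shannon divergence is:
JSD(P||Q) = 0.5 × D_KL(P||M) + 0.5 × D_KL(Q||M)
where M = 0.5 × (P + Q) is the mixture distribution.

M = 0.5 × (3/4, 1/4) + 0.5 × (12/25, 13/25) = (0.615, 0.385)

D_KL(P||M) = 0.0409 nats
D_KL(Q||M) = 0.0373 nats

JSD(P||Q) = 0.5 × 0.0409 + 0.5 × 0.0373 = 0.0391 nats

Unlike KL divergence, JSD is symmetric and bounded: 0 ≤ JSD ≤ log(2).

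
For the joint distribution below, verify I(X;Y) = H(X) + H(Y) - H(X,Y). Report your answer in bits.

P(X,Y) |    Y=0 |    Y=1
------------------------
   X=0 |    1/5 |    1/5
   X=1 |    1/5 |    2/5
I(X;Y) = 0.0200 bits

Mutual information has multiple equivalent forms:
- I(X;Y) = H(X) - H(X|Y)
- I(X;Y) = H(Y) - H(Y|X)
- I(X;Y) = H(X) + H(Y) - H(X,Y)

Computing all quantities:
H(X) = 0.9710, H(Y) = 0.9710, H(X,Y) = 1.9219
H(X|Y) = 0.9510, H(Y|X) = 0.9510

Verification:
H(X) - H(X|Y) = 0.9710 - 0.9510 = 0.0200
H(Y) - H(Y|X) = 0.9710 - 0.9510 = 0.0200
H(X) + H(Y) - H(X,Y) = 0.9710 + 0.9710 - 1.9219 = 0.0200

All forms give I(X;Y) = 0.0200 bits. ✓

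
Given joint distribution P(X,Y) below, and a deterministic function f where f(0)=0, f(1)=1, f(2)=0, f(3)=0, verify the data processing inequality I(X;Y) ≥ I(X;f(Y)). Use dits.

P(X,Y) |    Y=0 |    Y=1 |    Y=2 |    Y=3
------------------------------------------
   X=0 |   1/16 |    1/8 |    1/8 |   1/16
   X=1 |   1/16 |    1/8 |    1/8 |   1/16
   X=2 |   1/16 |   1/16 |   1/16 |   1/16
I(X;Y) = 0.0047, I(X;f(Y)) = 0.0014, inequality holds: 0.0047 ≥ 0.0014

Data Processing Inequality: For any Markov chain X → Y → Z, we have I(X;Y) ≥ I(X;Z).

Here Z = f(Y) is a deterministic function of Y, forming X → Y → Z.

Original I(X;Y) = 0.0047 dits

After applying f:
P(X,Z) where Z=f(Y):
- P(X,Z=0) = P(X,Y=0) + P(X,Y=2) + P(X,Y=3)
- P(X,Z=1) = P(X,Y=1)

I(X;Z) = I(X;f(Y)) = 0.0014 dits

Verification: 0.0047 ≥ 0.0014 ✓

Information cannot be created by processing; the function f can only lose information about X.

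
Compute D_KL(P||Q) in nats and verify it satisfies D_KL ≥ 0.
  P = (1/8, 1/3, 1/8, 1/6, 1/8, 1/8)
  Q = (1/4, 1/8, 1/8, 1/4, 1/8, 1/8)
0.1727 nats

KL divergence satisfies the Gibbs inequality: D_KL(P||Q) ≥ 0 for all distributions P, Q.

D_KL(P||Q) = Σ p(x) log(p(x)/q(x))
Term by term:
  x=0: 1/8 × log_e[(1/8)/(1/4)] = -0.0866
  x=1: 1/3 × log_e[(1/3)/(1/8)] = 0.3269
  x=2: 1/8 × log_e[(1/8)/(1/8)] = 0.0000
  x=3: 1/6 × log_e[(1/6)/(1/4)] = -0.0676
  x=4: 1/8 × log_e[(1/8)/(1/8)] = 0.0000
  x=5: 1/8 × log_e[(1/8)/(1/8)] = 0.0000
D_KL(P||Q) = 0.1727 nats

D_KL(P||Q) = 0.1727 ≥ 0 ✓

This non-negativity is a fundamental property: relative entropy cannot be negative because it measures how different Q is from P.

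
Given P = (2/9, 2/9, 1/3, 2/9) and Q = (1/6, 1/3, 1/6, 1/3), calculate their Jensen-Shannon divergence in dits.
0.0119 dits

Jensen-Shannon divergence is:
JSD(P||Q) = 0.5 × D_KL(P||M) + 0.5 × D_KL(Q||M)
where M = 0.5 × (P + Q) is the mixture distribution.

M = 0.5 × (2/9, 2/9, 1/3, 2/9) + 0.5 × (1/6, 1/3, 1/6, 1/3) = (7/36, 5/18, 1/4, 5/18)

D_KL(P||M) = 0.0115 dits
D_KL(Q||M) = 0.0123 dits

JSD(P||Q) = 0.5 × 0.0115 + 0.5 × 0.0123 = 0.0119 dits

Unlike KL divergence, JSD is symmetric and bounded: 0 ≤ JSD ≤ log(2).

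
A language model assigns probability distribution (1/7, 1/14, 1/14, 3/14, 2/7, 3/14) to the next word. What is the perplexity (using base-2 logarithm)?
5.3288

Perplexity is 2^H (or exp(H) for natural log).

First, H = -Σ p log p = 2.4138 bits
Perplexity = 2^2.4138 = 5.3288

Interpretation: The model's uncertainty is equivalent to choosing uniformly among 5.3 options.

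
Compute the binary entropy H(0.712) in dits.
0.2607 dits

The binary entropy function is:
H(p) = -p log(p) - (1-p) log(1-p)

H(0.712) = -0.712 × log_10(0.712) - 0.288 × log_10(0.288)
H(0.712) = 0.2607 dits

Note: Binary entropy is maximized at p=0.5 (H=1 bit) and minimized at p=0 or p=1 (H=0).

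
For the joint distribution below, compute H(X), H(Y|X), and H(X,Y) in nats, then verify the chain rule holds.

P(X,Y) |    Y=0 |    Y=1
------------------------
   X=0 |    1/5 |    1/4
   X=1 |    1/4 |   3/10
H(X,Y) = 1.3762, H(X) = 0.6881, H(Y|X) = 0.6881 (all in nats)

Chain rule: H(X,Y) = H(X) + H(Y|X)

Left side — joint entropy directly:
H(X,Y) = -Σ p(x,y) log p(x,y) = 1.3762 nats

Right side — compute H(Y|X) from the conditional distributions:
P(X) = (9/20, 11/20), so H(X) = 0.6881 nats
H(Y|X) = Σ_x P(X=x) · H(Y|X=x):
  P(Y|X=0) = (4/9, 5/9), H(Y|X=0) = 0.6870, weight P(X=0) = 9/20
  P(Y|X=1) = (5/11, 6/11), H(Y|X=1) = 0.6890, weight P(X=1) = 11/20
H(Y|X) = 0.6881 nats

H(X) + H(Y|X) = 0.6881 + 0.6881 = 1.3762 nats

Both sides equal 1.3762 nats. ✓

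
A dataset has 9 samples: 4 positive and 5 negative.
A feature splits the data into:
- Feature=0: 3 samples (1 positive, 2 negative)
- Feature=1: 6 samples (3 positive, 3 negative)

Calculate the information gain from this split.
0.0183 bits

Information Gain = H(Y) - H(Y|Feature)

Before split:
P(positive) = 4/9 = 0.4444
H(Y) = 0.9911 bits

After split:
Feature=0: H = 0.9183 bits (weight = 3/9)
Feature=1: H = 1.0000 bits (weight = 6/9)
H(Y|Feature) = (3/9)×0.9183 + (6/9)×1.0000 = 0.9728 bits

Information Gain = 0.9911 - 0.9728 = 0.0183 bits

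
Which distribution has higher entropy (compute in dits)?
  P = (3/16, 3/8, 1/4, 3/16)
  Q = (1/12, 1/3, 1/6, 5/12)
P

Computing entropies in dits:
H(P) = 0.5829
H(Q) = 0.5371

Distribution P has higher entropy.

Intuition: The distribution closer to uniform (more spread out) has higher entropy.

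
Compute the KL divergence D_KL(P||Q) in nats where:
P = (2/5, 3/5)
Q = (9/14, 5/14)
0.1215 nats

KL divergence: D_KL(P||Q) = Σ p(x) log(p(x)/q(x))

Computing term by term:
  x=0: 2/5 × log_e[(2/5)/(9/14)] = 2/5 × -0.4745 = -0.1898
  x=1: 3/5 × log_e[(3/5)/(5/14)] = 3/5 × 0.5188 = 0.3113

D_KL(P||Q) = 0.1215 nats

Note: KL divergence is always non-negative and equals 0 iff P = Q.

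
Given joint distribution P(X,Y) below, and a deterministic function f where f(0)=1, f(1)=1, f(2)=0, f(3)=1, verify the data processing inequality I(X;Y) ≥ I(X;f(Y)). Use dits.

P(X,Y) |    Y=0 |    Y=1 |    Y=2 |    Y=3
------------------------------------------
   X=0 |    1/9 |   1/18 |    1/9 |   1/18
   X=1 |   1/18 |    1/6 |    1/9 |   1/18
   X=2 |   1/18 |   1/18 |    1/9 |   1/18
I(X;Y) = 0.0195, I(X;f(Y)) = 0.0021, inequality holds: 0.0195 ≥ 0.0021

Data Processing Inequality: For any Markov chain X → Y → Z, we have I(X;Y) ≥ I(X;Z).

Here Z = f(Y) is a deterministic function of Y, forming X → Y → Z.

Original I(X;Y) = 0.0195 dits

After applying f:
P(X,Z) where Z=f(Y):
- P(X,Z=0) = P(X,Y=2)
- P(X,Z=1) = P(X,Y=0) + P(X,Y=1) + P(X,Y=3)

I(X;Z) = I(X;f(Y)) = 0.0021 dits

Verification: 0.0195 ≥ 0.0021 ✓

Information cannot be created by processing; the function f can only lose information about X.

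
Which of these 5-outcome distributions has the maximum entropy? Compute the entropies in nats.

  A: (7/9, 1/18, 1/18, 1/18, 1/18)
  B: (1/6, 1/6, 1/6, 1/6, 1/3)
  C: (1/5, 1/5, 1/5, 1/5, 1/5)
C

For a discrete distribution over n outcomes, entropy is maximized by the uniform distribution.

Computing entropies:
H(A) = 0.8378 nats
H(B) = 1.5607 nats
H(C) = 1.6094 nats

The uniform distribution (where all probabilities equal 1/5) achieves the maximum entropy of log_e(5) = 1.6094 nats.

Distribution C has the highest entropy.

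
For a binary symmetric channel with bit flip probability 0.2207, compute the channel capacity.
0.2386 bits

For a binary symmetric channel (BSC) with error probability p:
Capacity C = 1 - H(p) bits per symbol

where H(p) = -p log₂(p) - (1-p) log₂(1-p) is the binary entropy function.

H(0.2207) = 0.7614 bits
C = 1 - 0.7614 = 0.2386 bits per symbol

This means we can reliably transmit up to 0.2386 bits of information per channel use.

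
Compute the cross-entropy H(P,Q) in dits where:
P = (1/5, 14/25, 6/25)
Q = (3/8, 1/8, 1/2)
0.6632 dits

Cross-entropy: H(P,Q) = -Σ p(x) log q(x)

Alternatively: H(P,Q) = H(P) + D_KL(P||Q)
H(P) = 0.4296 dits
D_KL(P||Q) = 0.2336 dits

H(P,Q) = 0.4296 + 0.2336 = 0.6632 dits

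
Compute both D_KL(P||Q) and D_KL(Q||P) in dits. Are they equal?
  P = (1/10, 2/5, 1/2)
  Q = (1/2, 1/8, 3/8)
D_KL(P||Q) = 0.1946, D_KL(Q||P) = 0.2395

KL divergence is not symmetric: D_KL(P||Q) ≠ D_KL(Q||P) in general.

D_KL(P||Q) = 0.1946 dits
D_KL(Q||P) = 0.2395 dits

No, they are not equal!

This asymmetry is why KL divergence is not a true distance metric.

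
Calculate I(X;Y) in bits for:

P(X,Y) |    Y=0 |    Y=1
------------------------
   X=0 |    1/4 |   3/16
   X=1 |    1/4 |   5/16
0.0115 bits

Mutual information: I(X;Y) = H(X) + H(Y) - H(X,Y)

Marginals:
P(X) = (7/16, 9/16), H(X) = 0.9887 bits
P(Y) = (1/2, 1/2), H(Y) = 1.0000 bits

Joint entropy: H(X,Y) = 1.9772 bits

I(X;Y) = 0.9887 + 1.0000 - 1.9772 = 0.0115 bits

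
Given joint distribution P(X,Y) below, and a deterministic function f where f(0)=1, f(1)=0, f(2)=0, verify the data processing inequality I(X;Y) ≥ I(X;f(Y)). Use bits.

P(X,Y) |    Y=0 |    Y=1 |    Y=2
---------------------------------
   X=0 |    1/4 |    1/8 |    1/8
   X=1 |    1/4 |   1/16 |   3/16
I(X;Y) = 0.0244, I(X;f(Y)) = 0.0000, inequality holds: 0.0244 ≥ 0.0000

Data Processing Inequality: For any Markov chain X → Y → Z, we have I(X;Y) ≥ I(X;Z).

Here Z = f(Y) is a deterministic function of Y, forming X → Y → Z.

Original I(X;Y) = 0.0244 bits

After applying f:
P(X,Z) where Z=f(Y):
- P(X,Z=0) = P(X,Y=1) + P(X,Y=2)
- P(X,Z=1) = P(X,Y=0)

I(X;Z) = I(X;f(Y)) = 0.0000 bits

Verification: 0.0244 ≥ 0.0000 ✓

Information cannot be created by processing; the function f can only lose information about X.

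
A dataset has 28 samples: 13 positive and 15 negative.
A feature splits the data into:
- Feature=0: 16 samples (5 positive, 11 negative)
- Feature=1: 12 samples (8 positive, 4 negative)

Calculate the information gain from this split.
0.0907 bits

Information Gain = H(Y) - H(Y|Feature)

Before split:
P(positive) = 13/28 = 0.4643
H(Y) = 0.9963 bits

After split:
Feature=0: H = 0.8960 bits (weight = 16/28)
Feature=1: H = 0.9183 bits (weight = 12/28)
H(Y|Feature) = (16/28)×0.8960 + (12/28)×0.9183 = 0.9056 bits

Information Gain = 0.9963 - 0.9056 = 0.0907 bits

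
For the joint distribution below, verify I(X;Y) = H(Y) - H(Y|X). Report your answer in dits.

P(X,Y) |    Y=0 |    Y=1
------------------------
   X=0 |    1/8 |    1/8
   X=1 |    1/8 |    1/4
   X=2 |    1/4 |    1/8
I(X;Y) = 0.0184 dits

Mutual information has multiple equivalent forms:
- I(X;Y) = H(X) - H(X|Y)
- I(X;Y) = H(Y) - H(Y|X)
- I(X;Y) = H(X) + H(Y) - H(X,Y)

Computing all quantities:
H(X) = 0.4700, H(Y) = 0.3010, H(X,Y) = 0.7526
H(X|Y) = 0.4515, H(Y|X) = 0.2826

Verification:
H(X) - H(X|Y) = 0.4700 - 0.4515 = 0.0184
H(Y) - H(Y|X) = 0.3010 - 0.2826 = 0.0184
H(X) + H(Y) - H(X,Y) = 0.4700 + 0.3010 - 0.7526 = 0.0184

All forms give I(X;Y) = 0.0184 dits. ✓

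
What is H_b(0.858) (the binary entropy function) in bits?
0.5895 bits

The binary entropy function is:
H(p) = -p log(p) - (1-p) log(1-p)

H(0.858) = -0.858 × log_2(0.858) - 0.142 × log_2(0.142)
H(0.858) = 0.5895 bits

Note: Binary entropy is maximized at p=0.5 (H=1 bit) and minimized at p=0 or p=1 (H=0).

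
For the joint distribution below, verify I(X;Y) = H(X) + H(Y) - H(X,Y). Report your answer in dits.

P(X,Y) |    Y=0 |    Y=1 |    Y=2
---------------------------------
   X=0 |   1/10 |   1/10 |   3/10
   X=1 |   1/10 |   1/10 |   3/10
I(X;Y) = 0.0000 dits

Mutual information has multiple equivalent forms:
- I(X;Y) = H(X) - H(X|Y)
- I(X;Y) = H(Y) - H(Y|X)
- I(X;Y) = H(X) + H(Y) - H(X,Y)

Computing all quantities:
H(X) = 0.3010, H(Y) = 0.4127, H(X,Y) = 0.7137
H(X|Y) = 0.3010, H(Y|X) = 0.4127

Verification:
H(X) - H(X|Y) = 0.3010 - 0.3010 = 0.0000
H(Y) - H(Y|X) = 0.4127 - 0.4127 = 0.0000
H(X) + H(Y) - H(X,Y) = 0.3010 + 0.4127 - 0.7137 = 0.0000

All forms give I(X;Y) = 0.0000 dits. ✓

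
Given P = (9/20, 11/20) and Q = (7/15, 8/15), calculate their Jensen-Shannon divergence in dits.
0.0001 dits

Jensen-Shannon divergence is:
JSD(P||Q) = 0.5 × D_KL(P||M) + 0.5 × D_KL(Q||M)
where M = 0.5 × (P + Q) is the mixture distribution.

M = 0.5 × (9/20, 11/20) + 0.5 × (7/15, 8/15) = (11/24, 13/24)

D_KL(P||M) = 0.0001 dits
D_KL(Q||M) = 0.0001 dits

JSD(P||Q) = 0.5 × 0.0001 + 0.5 × 0.0001 = 0.0001 dits

Unlike KL divergence, JSD is symmetric and bounded: 0 ≤ JSD ≤ log(2).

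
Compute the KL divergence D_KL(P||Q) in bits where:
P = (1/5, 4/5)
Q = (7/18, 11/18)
0.1190 bits

KL divergence: D_KL(P||Q) = Σ p(x) log(p(x)/q(x))

Computing term by term:
  x=0: 1/5 × log_2[(1/5)/(7/18)] = 1/5 × -0.9594 = -0.1919
  x=1: 4/5 × log_2[(4/5)/(11/18)] = 4/5 × 0.3886 = 0.3109

D_KL(P||Q) = 0.1190 bits

Note: KL divergence is always non-negative and equals 0 iff P = Q.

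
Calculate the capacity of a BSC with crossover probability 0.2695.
0.1593 bits

For a binary symmetric channel (BSC) with error probability p:
Capacity C = 1 - H(p) bits per symbol

where H(p) = -p log₂(p) - (1-p) log₂(1-p) is the binary entropy function.

H(0.2695) = 0.8407 bits
C = 1 - 0.8407 = 0.1593 bits per symbol

This means we can reliably transmit up to 0.1593 bits of information per channel use.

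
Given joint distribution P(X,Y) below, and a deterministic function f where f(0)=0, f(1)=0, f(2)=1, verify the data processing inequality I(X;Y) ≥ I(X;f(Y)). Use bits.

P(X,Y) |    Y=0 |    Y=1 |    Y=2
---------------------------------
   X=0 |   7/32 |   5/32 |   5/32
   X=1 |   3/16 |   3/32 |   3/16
I(X;Y) = 0.0124, I(X;f(Y)) = 0.0089, inequality holds: 0.0124 ≥ 0.0089

Data Processing Inequality: For any Markov chain X → Y → Z, we have I(X;Y) ≥ I(X;Z).

Here Z = f(Y) is a deterministic function of Y, forming X → Y → Z.

Original I(X;Y) = 0.0124 bits

After applying f:
P(X,Z) where Z=f(Y):
- P(X,Z=0) = P(X,Y=0) + P(X,Y=1)
- P(X,Z=1) = P(X,Y=2)

I(X;Z) = I(X;f(Y)) = 0.0089 bits

Verification: 0.0124 ≥ 0.0089 ✓

Information cannot be created by processing; the function f can only lose information about X.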